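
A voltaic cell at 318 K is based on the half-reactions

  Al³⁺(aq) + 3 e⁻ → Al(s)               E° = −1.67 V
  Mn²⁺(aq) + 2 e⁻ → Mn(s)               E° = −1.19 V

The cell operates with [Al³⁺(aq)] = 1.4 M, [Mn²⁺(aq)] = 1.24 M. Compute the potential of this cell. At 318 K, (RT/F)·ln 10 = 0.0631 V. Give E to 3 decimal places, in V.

+0.480 V

The Mn²⁺/Mn couple has the more positive E°, so it is the cathode; Al³⁺/Al is the anode.
The standard potential is −1.19 − (−1.67) = +0.48 V and the balanced reaction transfers n = 6 electrons.
For the overall reaction 3 Mn²⁺(aq) + 2 Al(s) → 3 Mn(s) + 2 Al³⁺(aq), Q = [Al³⁺(aq)]^2 / [Mn²⁺(aq)]^3 = 1.03, giving log Q = 0.012.
E = E° − (0.0631/n)·log Q = +0.48 − (0.0631/6)(0.012) = +0.480 V.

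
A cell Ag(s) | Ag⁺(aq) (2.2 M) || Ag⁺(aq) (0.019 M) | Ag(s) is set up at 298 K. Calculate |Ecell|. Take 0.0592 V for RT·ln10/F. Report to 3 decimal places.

0.122 V

For a concentration cell E°cell = 0, since both electrodes use the same couple.
The compartment with the higher Ag⁺(aq) concentration (2.2 M) acts as the cathode; ions are reduced there and produced at the dilute (0.019 M) anode.
With n = 1, Ecell = −(0.0592/1)·log([dilute]/[conc]) = −(0.0592/1)·log(0.019/2.2) = +0.122 V.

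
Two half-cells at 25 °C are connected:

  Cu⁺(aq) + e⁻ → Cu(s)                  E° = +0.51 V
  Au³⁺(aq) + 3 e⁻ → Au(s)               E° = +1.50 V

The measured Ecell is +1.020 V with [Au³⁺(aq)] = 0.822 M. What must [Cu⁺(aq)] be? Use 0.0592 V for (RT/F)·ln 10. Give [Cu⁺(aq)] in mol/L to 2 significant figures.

Au³⁺/Au is the cathode (higher E°); E°cell = +1.50 − (+0.51) = +0.99 V with n = 3.
From the Nernst equation, log Q = n(E° − E)/0.0592 = 3·(+0.99 − (+1.020))/0.0592 = −1.520.
For Au³⁺(aq) + 3 Cu(s) → Au(s) + 3 Cu⁺(aq), the reaction quotient is Q = [Cu⁺(aq)]^3 / [Au³⁺(aq)].
Solving for the unknown gives log [Cu⁺(aq)] = −0.535, so [Cu⁺(aq)] ≈ 0.29 M.

0.29 M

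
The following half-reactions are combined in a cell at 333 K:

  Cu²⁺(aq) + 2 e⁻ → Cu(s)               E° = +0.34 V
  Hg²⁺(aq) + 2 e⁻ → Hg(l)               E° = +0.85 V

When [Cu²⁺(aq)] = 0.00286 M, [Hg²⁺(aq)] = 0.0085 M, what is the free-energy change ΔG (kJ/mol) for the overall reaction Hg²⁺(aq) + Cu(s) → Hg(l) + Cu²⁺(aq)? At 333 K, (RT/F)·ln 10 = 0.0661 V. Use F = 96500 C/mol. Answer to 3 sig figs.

With Hg²⁺/Hg reduced at the cathode, E°cell = +0.85 − (+0.34) = +0.51 V and n = 2.
The reaction quotient is [Cu²⁺(aq)] / [Hg²⁺(aq)] = 0.336; by Nernst, E = +0.51 − (0.0661/2)(−0.473) = +0.5256 V.
Finally ΔG = −nFE = −(2)(96500 C/mol)(+0.5256 V) = −101 kJ/mol.

−101 kJ/mol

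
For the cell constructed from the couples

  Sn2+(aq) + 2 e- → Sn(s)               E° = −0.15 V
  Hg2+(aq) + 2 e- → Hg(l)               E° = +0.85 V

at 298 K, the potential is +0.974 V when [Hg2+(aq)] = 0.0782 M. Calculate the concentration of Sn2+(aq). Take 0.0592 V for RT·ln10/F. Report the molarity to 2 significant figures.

The Hg²⁺/Hg couple has the larger reduction potential, so it is the cathode: E°cell = +0.85 − (−0.15) = +1.00 V and n = 2.
Rearranging E = E° − (0.0592/n)·log Q gives log Q = 2(+1.00 − (+0.974))/0.0592 = 0.878.
The balanced reaction is Hg2+(aq) + Sn(s) → Hg(l) + Sn2+(aq), so Q = [Sn2+(aq)] / [Hg2+(aq)].
Solving for the unknown gives log [Sn2+(aq)] = −0.229, so [Sn2+(aq)] ≈ 0.59 M.

0.59 M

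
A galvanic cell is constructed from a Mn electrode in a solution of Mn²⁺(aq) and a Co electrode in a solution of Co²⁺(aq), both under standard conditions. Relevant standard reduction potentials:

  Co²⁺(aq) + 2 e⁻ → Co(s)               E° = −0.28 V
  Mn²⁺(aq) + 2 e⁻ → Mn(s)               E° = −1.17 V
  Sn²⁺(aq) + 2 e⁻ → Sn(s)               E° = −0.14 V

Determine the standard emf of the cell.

Of the two couples in this cell, the one with the more positive reduction potential is reduced at the cathode: here that is Co²⁺/Co (−0.28 V); Mn²⁺/Mn (−1.17 V) is the anode.
E°cell = E°(cathode) − E°(anode) = −0.28 − (−1.17) = +0.89 V.

+0.89 V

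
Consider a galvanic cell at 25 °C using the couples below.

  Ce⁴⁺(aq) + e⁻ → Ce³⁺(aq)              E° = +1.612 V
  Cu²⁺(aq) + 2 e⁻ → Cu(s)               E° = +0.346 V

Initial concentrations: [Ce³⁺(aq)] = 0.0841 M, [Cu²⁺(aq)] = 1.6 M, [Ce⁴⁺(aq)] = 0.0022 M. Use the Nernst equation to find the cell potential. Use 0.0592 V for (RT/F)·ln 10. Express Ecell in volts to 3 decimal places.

+1.166 V

Since E°(Ce⁴⁺/Ce³⁺) > E°(Cu²⁺/Cu), Ce⁴⁺/Ce³⁺ serves as the cathode.
E°cell = +1.612 − (+0.346) = +1.266 V, with n = 2 electrons transferred.
Balancing gives 2 Ce⁴⁺(aq) + Cu(s) → 2 Ce³⁺(aq) + Cu²⁺(aq); hence Q = ([Ce³⁺(aq)]^2·[Cu²⁺(aq)]) / [Ce⁴⁺(aq)]^2 = 2.34×10^3 (log Q = 3.369).
By the Nernst equation, E = +1.266 − (0.0592/2)·(3.369) = +1.166 V.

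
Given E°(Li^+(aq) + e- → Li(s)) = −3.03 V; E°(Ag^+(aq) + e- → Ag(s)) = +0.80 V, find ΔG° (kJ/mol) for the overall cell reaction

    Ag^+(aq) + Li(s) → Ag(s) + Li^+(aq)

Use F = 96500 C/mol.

In the reaction as written Ag^+(aq) is reduced, so the Ag⁺/Ag couple is the cathode and Li⁺/Li is the anode.
E°cell = +0.80 − (−3.03) = +3.83 V; balancing electrons gives n = 1.
ΔG° = −nFE°cell = −(1)(96500)(+3.83) J/mol = −370 kJ/mol.

−370 kJ/mol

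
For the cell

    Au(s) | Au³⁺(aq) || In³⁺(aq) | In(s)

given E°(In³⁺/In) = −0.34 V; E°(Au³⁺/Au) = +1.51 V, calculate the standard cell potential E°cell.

By convention the left-hand electrode in cell notation is the anode (oxidation) and the right-hand electrode is the cathode (reduction).
E°cell = E°(right) − E°(left) = −0.34 − (+1.51) = −1.85 V.
The negative sign shows that, as written, the cell would require an external voltage to drive the reaction.

−1.85 V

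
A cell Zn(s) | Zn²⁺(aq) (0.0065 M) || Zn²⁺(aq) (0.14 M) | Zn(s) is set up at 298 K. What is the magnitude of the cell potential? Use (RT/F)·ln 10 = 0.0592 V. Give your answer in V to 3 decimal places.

0.039 V

For a concentration cell E°cell = 0, since both electrodes use the same couple.
The compartment with the higher Zn²⁺(aq) concentration (0.14 M) acts as the cathode; ions are reduced there and produced at the dilute (0.0065 M) anode.
With n = 2, Ecell = −(0.0592/2)·log([dilute]/[conc]) = −(0.0592/2)·log(0.0065/0.14) = +0.039 V.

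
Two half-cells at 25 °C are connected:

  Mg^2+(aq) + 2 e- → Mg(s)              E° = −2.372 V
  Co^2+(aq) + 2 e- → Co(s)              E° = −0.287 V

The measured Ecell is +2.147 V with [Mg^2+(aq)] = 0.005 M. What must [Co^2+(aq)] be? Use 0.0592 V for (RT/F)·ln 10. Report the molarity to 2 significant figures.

0.62 M

Co²⁺/Co is the cathode (higher E°); E°cell = −0.287 − (−2.372) = +2.085 V with n = 2.
Rearranging E = E° − (0.0592/n)·log Q gives log Q = 2(+2.085 − (+2.147))/0.0592 = −2.095.
For Co^2+(aq) + Mg(s) → Co(s) + Mg^2+(aq), the reaction quotient is Q = [Mg^2+(aq)] / [Co^2+(aq)].
Substituting the known concentrations and solving, log [Co^2+(aq)] = −0.206 and [Co^2+(aq)] = 0.62 M.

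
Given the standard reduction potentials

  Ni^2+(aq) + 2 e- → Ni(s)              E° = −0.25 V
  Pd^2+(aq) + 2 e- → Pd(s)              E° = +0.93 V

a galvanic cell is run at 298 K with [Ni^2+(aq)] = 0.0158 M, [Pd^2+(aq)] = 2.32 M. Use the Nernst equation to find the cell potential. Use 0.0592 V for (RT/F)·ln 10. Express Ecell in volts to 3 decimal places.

+1.244 V

Since E°(Pd²⁺/Pd) > E°(Ni²⁺/Ni), Pd²⁺/Pd serves as the cathode.
E°cell = E°cat − E°an = +0.93 − (−0.25) = +1.18 V; n = 2.
Balancing gives Pd^2+(aq) + Ni(s) → Pd(s) + Ni^2+(aq); hence Q = [Ni^2+(aq)] / [Pd^2+(aq)] = 0.00681 (log Q = −2.167).
E = E° − (0.0592/n)·log Q = +1.18 − (0.0592/2)(−2.167) = +1.244 V.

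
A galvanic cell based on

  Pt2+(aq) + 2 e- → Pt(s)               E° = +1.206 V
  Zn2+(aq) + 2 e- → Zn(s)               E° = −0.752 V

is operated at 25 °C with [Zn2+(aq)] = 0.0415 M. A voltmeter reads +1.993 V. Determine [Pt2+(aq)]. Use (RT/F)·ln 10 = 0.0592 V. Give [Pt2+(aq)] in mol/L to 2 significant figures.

Pt²⁺/Pt is the cathode (higher E°); E°cell = +1.206 − (−0.752) = +1.958 V with n = 2.
Since E = E° − (0.0592/n)·log Q, log Q = n(E° − E)/0.0592 = −1.182.
Balancing electrons gives Pt2+(aq) + Zn(s) → Pt(s) + Zn2+(aq); thus Q = [Zn2+(aq)] / [Pt2+(aq)].
Substituting the known concentrations and solving, log [Pt2+(aq)] = −0.200 and [Pt2+(aq)] = 0.63 M.

0.63 M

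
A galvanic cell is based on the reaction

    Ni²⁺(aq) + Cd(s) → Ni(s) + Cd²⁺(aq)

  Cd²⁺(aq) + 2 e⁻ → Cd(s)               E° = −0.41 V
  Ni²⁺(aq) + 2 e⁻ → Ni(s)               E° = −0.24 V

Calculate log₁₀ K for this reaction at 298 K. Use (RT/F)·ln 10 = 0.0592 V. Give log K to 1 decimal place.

The Ni²⁺/Ni couple is reduced (cathode); E°cell = −0.24 − (−0.41) = +0.17 V with n = 2.
At equilibrium E = 0, so log K = nE°cell / 0.0592 = (2)(+0.17) / 0.0592 = 5.7.

log K = 5.7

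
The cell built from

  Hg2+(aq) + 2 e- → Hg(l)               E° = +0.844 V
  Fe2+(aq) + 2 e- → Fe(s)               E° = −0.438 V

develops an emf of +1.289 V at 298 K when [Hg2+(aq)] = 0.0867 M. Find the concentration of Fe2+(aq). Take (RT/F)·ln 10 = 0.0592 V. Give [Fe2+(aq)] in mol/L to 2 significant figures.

0.050 M

Hg²⁺/Hg is the cathode (higher E°); E°cell = +0.844 − (−0.438) = +1.282 V with n = 2.
Since E = E° − (0.0592/n)·log Q, log Q = n(E° − E)/0.0592 = −0.236.
The balanced reaction is Hg2+(aq) + Fe(s) → Hg(l) + Fe2+(aq), so Q = [Fe2+(aq)] / [Hg2+(aq)].
Substituting the known concentrations and solving, log [Fe2+(aq)] = −1.298 and [Fe2+(aq)] = 0.050 M.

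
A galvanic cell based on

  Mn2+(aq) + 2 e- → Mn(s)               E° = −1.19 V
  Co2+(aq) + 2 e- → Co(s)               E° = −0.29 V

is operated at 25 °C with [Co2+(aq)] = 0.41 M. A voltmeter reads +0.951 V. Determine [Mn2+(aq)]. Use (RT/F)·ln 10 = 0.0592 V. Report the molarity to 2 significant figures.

Co²⁺/Co is the cathode (higher E°); E°cell = −0.29 − (−1.19) = +0.90 V with n = 2.
From the Nernst equation, log Q = n(E° − E)/0.0592 = 2·(+0.90 − (+0.951))/0.0592 = −1.723.
For Co2+(aq) + Mn(s) → Co(s) + Mn2+(aq), the reaction quotient is Q = [Mn2+(aq)] / [Co2+(aq)].
Isolating [Mn2+(aq)] in Q = 10^{−1.723} yields log [Mn2+(aq)] = −2.110, i.e. 0.0078 M.

0.0078 M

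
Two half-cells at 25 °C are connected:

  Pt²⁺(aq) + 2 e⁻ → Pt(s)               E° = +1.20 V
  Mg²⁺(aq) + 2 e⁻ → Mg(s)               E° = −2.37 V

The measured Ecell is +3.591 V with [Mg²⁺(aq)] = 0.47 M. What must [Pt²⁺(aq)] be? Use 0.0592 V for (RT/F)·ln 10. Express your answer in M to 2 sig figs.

2.4 M

Pt²⁺/Pt is the cathode (higher E°); E°cell = +1.20 − (−2.37) = +3.57 V with n = 2.
Since E = E° − (0.0592/n)·log Q, log Q = n(E° − E)/0.0592 = −0.709.
Balancing electrons gives Pt²⁺(aq) + Mg(s) → Pt(s) + Mg²⁺(aq); thus Q = [Mg²⁺(aq)] / [Pt²⁺(aq)].
Solving for the unknown gives log [Pt²⁺(aq)] = 0.381, so [Pt²⁺(aq)] ≈ 2.4 M.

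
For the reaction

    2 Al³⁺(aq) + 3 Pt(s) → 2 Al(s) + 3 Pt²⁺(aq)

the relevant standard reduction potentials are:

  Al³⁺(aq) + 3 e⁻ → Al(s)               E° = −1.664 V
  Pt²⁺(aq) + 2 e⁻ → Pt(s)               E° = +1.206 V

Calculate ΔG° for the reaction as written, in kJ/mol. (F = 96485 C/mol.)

+1661 kJ/mol

In the reaction as written Al³⁺(aq) is reduced, so the Al³⁺/Al couple is the cathode and Pt²⁺/Pt is the anode.
E°cell = −1.664 − (+1.206) = −2.870 V; balancing electrons gives n = 6.
ΔG° = −nFE°cell = −(6)(96485)(−2.870) J/mol = +1661 kJ/mol.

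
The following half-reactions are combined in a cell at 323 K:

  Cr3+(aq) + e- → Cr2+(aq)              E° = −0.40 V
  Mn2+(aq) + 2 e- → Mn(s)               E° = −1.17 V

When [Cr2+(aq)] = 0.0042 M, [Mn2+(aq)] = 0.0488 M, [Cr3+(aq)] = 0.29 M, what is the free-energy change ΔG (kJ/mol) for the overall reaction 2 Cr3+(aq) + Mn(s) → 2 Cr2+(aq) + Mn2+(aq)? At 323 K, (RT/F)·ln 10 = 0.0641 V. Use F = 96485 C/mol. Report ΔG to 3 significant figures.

−179 kJ/mol

With Cr³⁺/Cr²⁺ reduced at the cathode, E°cell = −0.40 − (−1.17) = +0.77 V and n = 2.
Q = ([Cr2+(aq)]^2·[Mn2+(aq)]) / [Cr3+(aq)]^2 = 1.02×10^−5, so log Q = −4.990 and E = +0.77 − (0.0641/2)(−4.990) = +0.9299 V.
Then ΔG = −nFE = −2 × 96485 × +0.9299 J/mol = −179 kJ/mol.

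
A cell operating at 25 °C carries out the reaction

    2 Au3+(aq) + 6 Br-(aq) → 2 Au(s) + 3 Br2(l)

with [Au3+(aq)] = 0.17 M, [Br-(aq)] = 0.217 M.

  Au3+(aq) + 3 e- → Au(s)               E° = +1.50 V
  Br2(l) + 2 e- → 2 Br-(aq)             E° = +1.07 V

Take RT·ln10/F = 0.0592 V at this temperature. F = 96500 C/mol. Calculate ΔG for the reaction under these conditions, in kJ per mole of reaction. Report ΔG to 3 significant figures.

E°cell = +1.50 − (+1.07) = +0.43 V; the balanced reaction transfers n = 6 electrons.
Here Q = 1 / ([Au3+(aq)]^2·[Br-(aq)]^6) = 3.31×10^5 (log Q = 5.520), giving E = +0.43 − (0.0592/6)·(5.520) = +0.3755 V.
ΔG = −nFE = −(6)(96500)(+0.3755) J/mol = −217 kJ/mol.

−217 kJ/mol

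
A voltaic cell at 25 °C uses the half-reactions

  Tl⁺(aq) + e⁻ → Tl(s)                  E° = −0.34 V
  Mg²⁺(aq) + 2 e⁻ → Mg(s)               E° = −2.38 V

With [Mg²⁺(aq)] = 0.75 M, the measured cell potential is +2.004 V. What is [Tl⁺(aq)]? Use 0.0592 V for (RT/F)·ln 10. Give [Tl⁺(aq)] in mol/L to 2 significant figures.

0.21 M

Tl⁺/Tl is the cathode (higher E°); E°cell = −0.34 − (−2.38) = +2.04 V with n = 2.
Since E = E° − (0.0592/n)·log Q, log Q = n(E° − E)/0.0592 = 1.216.
The balanced reaction is 2 Tl⁺(aq) + Mg(s) → 2 Tl(s) + Mg²⁺(aq), so Q = [Mg²⁺(aq)] / [Tl⁺(aq)]^2.
Solving for the unknown gives log [Tl⁺(aq)] = −0.670, so [Tl⁺(aq)] ≈ 0.21 M.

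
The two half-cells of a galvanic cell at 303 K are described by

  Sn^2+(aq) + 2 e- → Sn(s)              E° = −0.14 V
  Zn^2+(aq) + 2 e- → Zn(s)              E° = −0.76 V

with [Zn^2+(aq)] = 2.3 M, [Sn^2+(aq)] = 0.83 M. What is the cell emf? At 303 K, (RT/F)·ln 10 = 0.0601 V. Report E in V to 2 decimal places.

The Sn²⁺/Sn couple has the more positive E°, so it is the cathode; Zn²⁺/Zn is the anode.
The standard potential is −0.14 − (−0.76) = +0.62 V and the balanced reaction transfers n = 2 electrons.
Balancing gives Sn^2+(aq) + Zn(s) → Sn(s) + Zn^2+(aq); hence Q = [Zn^2+(aq)] / [Sn^2+(aq)] = 2.77 (log Q = 0.443).
E = E° − (0.0601/n)·log Q = +0.62 − (0.0601/2)(0.443) = +0.61 V.

+0.61 V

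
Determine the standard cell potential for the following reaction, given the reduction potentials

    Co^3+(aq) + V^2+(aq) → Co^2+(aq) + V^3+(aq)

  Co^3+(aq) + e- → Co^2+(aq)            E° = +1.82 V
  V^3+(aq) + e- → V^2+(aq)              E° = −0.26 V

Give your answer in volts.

+2.08 V

Co^3+(aq) gains electrons, so the Co³⁺/Co²⁺ couple is the cathode; the V³⁺/V²⁺ couple is the anode.
E°cell = E°(cathode) − E°(anode) = +1.82 − (−0.26) = +2.08 V.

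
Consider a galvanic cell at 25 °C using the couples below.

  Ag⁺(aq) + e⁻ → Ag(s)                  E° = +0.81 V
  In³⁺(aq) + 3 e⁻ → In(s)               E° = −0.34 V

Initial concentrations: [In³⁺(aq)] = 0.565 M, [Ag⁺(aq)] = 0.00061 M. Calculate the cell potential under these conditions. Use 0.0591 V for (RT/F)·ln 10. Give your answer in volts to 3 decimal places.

+0.965 V

Ag⁺/Ag is reduced (cathode, E° = +0.81 V) and In³⁺/In is oxidized (anode).
E°cell = +0.81 − (−0.34) = +1.15 V, with n = 3 electrons transferred.
The balanced reaction is 3 Ag⁺(aq) + In(s) → 3 Ag(s) + In³⁺(aq), so Q = [In³⁺(aq)] / [Ag⁺(aq)]^3 = 2.49×10^9 and log Q = 9.396.
Applying E = E° − (RT ln10/nF)·log Q gives +1.15 − (0.0591/3)(9.396) = +0.965 V.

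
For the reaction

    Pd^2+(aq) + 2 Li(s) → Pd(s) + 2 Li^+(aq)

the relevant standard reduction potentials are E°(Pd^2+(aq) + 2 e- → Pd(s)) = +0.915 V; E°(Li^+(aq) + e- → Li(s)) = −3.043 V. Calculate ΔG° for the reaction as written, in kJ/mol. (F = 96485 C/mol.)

In the reaction as written Pd^2+(aq) is reduced, so the Pd²⁺/Pd couple is the cathode and Li⁺/Li is the anode.
E°cell = +0.915 − (−3.043) = +3.958 V; balancing electrons gives n = 2.
ΔG° = −nFE°cell = −(2)(96485)(+3.958) J/mol = −764 kJ/mol.

−764 kJ/mol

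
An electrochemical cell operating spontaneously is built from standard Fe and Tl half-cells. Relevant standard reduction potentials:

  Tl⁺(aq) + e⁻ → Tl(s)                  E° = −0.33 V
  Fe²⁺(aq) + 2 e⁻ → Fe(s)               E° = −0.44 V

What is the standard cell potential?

The Tl⁺/Tl couple has the higher E°, so Tl ion is reduced (cathode) and Fe is oxidized (anode).
E°cell = E°(cathode) − E°(anode) = −0.33 − (−0.44) = +0.11 V.

+0.11 V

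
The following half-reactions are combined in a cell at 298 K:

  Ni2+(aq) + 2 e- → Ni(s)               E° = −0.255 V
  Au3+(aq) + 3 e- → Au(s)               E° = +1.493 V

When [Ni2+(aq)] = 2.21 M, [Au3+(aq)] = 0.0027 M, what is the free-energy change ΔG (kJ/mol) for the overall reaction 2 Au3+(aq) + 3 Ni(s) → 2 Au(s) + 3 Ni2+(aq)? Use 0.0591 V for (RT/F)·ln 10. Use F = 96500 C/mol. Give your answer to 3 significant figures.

−977 kJ/mol

E°cell = +1.493 − (−0.255) = +1.748 V; the balanced reaction transfers n = 6 electrons.
Q = [Ni2+(aq)]^3 / [Au3+(aq)]^2 = 1.48×10^6, so log Q = 6.170 and E = +1.748 − (0.0591/6)(6.170) = +1.6872 V.
ΔG = −nFE = −(6)(96500)(+1.6872) J/mol = −977 kJ/mol.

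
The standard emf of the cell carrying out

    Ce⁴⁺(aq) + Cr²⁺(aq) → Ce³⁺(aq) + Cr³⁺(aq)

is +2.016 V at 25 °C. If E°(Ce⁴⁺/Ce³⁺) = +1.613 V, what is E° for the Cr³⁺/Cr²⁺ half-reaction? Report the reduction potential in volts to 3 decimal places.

−0.403 V

In the reaction as written the Ce⁴⁺/Ce³⁺ couple is reduced (cathode) and Cr³⁺/Cr²⁺ is oxidized (anode), so E°cell = E°(Ce⁴⁺/Ce³⁺) − E°(Cr³⁺/Cr²⁺).
E°(Cr³⁺/Cr²⁺) = E°(cathode) − E°cell = +1.613 − (+2.016) = −0.403 V.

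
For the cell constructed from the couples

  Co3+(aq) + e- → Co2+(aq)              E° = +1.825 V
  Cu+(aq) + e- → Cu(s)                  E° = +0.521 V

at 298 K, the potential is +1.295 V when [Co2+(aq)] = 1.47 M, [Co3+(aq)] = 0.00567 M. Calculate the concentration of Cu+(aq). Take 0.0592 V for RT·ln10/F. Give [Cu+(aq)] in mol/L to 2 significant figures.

The Co³⁺/Co²⁺ couple has the larger reduction potential, so it is the cathode: E°cell = +1.825 − (+0.521) = +1.304 V and n = 1.
From the Nernst equation, log Q = n(E° − E)/0.0592 = 1·(+1.304 − (+1.295))/0.0592 = 0.152.
For Co3+(aq) + Cu(s) → Co2+(aq) + Cu+(aq), the reaction quotient is Q = ([Co2+(aq)]·[Cu+(aq)]) / [Co3+(aq)].
Solving for the unknown gives log [Cu+(aq)] = −2.262, so [Cu+(aq)] ≈ 0.0055 M.

0.0055 M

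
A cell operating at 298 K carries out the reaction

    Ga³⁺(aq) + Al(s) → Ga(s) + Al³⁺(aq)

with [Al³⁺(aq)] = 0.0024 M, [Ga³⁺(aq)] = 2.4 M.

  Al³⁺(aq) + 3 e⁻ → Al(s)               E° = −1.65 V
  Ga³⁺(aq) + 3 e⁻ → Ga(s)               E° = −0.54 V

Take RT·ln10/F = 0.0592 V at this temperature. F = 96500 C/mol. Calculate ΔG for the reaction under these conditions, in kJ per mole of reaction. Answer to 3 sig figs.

E°cell = −0.54 − (−1.65) = +1.11 V; the balanced reaction transfers n = 3 electrons.
Here Q = [Al³⁺(aq)] / [Ga³⁺(aq)] = 0.001 (log Q = −3.000), giving E = +1.11 − (0.0592/3)·(−3.000) = +1.1692 V.
Finally ΔG = −nFE = −(3)(96500 C/mol)(+1.1692 V) = −338 kJ/mol.

−338 kJ/mol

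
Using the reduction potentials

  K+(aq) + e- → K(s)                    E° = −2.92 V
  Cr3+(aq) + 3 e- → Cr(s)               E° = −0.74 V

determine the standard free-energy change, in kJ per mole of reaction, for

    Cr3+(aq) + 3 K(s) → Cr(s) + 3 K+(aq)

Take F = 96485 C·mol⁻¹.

−631 kJ/mol

In the reaction as written Cr3+(aq) is reduced, so the Cr³⁺/Cr couple is the cathode and K⁺/K is the anode.
E°cell = −0.74 − (−2.92) = +2.18 V; balancing electrons gives n = 3.
ΔG° = −nFE°cell = −(3)(96485)(+2.18) J/mol = −631 kJ/mol.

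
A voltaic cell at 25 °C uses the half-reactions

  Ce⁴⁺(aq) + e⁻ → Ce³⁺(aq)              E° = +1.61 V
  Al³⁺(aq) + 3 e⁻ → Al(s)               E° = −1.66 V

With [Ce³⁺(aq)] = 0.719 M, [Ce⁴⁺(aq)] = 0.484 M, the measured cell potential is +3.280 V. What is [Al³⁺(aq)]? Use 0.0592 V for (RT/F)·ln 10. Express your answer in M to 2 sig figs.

The Ce⁴⁺/Ce³⁺ couple has the larger reduction potential, so it is the cathode: E°cell = +1.61 − (−1.66) = +3.27 V and n = 3.
Rearranging E = E° − (0.0592/n)·log Q gives log Q = 3(+3.27 − (+3.280))/0.0592 = −0.507.
The balanced reaction is 3 Ce⁴⁺(aq) + Al(s) → 3 Ce³⁺(aq) + Al³⁺(aq), so Q = ([Ce³⁺(aq)]^3·[Al³⁺(aq)]) / [Ce⁴⁺(aq)]^3.
Solving for the unknown gives log [Al³⁺(aq)] = −1.023, so [Al³⁺(aq)] ≈ 0.095 M.

0.095 M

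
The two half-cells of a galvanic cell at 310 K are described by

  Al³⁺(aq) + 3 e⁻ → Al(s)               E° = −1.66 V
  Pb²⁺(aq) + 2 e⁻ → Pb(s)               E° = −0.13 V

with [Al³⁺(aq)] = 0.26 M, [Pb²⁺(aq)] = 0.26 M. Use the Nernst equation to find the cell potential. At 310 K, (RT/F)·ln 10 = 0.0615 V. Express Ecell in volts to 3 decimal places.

Since E°(Pb²⁺/Pb) > E°(Al³⁺/Al), Pb²⁺/Pb serves as the cathode.
E°cell = −0.13 − (−1.66) = +1.53 V, with n = 6 electrons transferred.
Balancing gives 3 Pb²⁺(aq) + 2 Al(s) → 3 Pb(s) + 2 Al³⁺(aq); hence Q = [Al³⁺(aq)]^2 / [Pb²⁺(aq)]^3 = 3.85 (log Q = 0.585).
Applying E = E° − (RT ln10/nF)·log Q gives +1.53 − (0.0615/6)(0.585) = +1.524 V.

+1.524 V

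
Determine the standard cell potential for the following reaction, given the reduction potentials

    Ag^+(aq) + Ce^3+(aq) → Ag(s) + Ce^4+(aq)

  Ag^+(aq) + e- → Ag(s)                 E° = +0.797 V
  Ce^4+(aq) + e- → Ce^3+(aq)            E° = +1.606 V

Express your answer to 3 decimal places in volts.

−0.809 V

In the reaction as written, Ag^+(aq) is reduced (cathode) and Ce^4+(aq) is produced by oxidation at the anode.
E°cell = E°(cathode) − E°(anode) = +0.797 − (+1.606) = −0.809 V.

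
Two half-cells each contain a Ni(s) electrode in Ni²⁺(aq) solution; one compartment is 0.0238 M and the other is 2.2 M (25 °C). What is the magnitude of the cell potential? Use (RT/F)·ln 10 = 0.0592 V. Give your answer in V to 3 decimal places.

0.058 V

For a concentration cell E°cell = 0, since both electrodes use the same couple.
The compartment with the higher Ni²⁺(aq) concentration (2.2 M) acts as the cathode; ions are reduced there and produced at the dilute (0.0238 M) anode.
With n = 2, Ecell = −(0.0592/2)·log([dilute]/[conc]) = −(0.0592/2)·log(0.0238/2.2) = +0.058 V.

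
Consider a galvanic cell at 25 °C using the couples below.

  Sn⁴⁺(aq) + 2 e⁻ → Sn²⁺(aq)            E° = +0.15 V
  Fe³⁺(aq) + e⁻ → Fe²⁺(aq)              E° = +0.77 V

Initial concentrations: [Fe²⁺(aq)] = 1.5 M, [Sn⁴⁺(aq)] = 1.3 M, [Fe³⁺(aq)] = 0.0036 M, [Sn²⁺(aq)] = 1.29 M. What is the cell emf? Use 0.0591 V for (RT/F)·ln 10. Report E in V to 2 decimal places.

+0.47 V

Fe³⁺/Fe²⁺ is reduced (cathode, E° = +0.77 V) and Sn⁴⁺/Sn²⁺ is oxidized (anode).
The standard potential is +0.77 − (+0.15) = +0.62 V and the balanced reaction transfers n = 2 electrons.
For the overall reaction 2 Fe³⁺(aq) + Sn²⁺(aq) → 2 Fe²⁺(aq) + Sn⁴⁺(aq), Q = ([Fe²⁺(aq)]^2·[Sn⁴⁺(aq)]) / ([Fe³⁺(aq)]^2·[Sn²⁺(aq)]) = 1.75×10^5, giving log Q = 5.243.
Applying E = E° − (RT ln10/nF)·log Q gives +0.62 − (0.0591/2)(5.243) = +0.47 V.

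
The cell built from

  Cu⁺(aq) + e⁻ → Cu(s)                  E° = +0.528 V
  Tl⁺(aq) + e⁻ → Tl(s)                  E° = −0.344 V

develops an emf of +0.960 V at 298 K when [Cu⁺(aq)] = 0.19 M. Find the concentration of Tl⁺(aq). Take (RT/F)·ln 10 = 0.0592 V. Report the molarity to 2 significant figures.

The Cu⁺/Cu couple has the larger reduction potential, so it is the cathode: E°cell = +0.528 − (−0.344) = +0.872 V and n = 1.
Rearranging E = E° − (0.0592/n)·log Q gives log Q = 1(+0.872 − (+0.960))/0.0592 = −1.486.
The balanced reaction is Cu⁺(aq) + Tl(s) → Cu(s) + Tl⁺(aq), so Q = [Tl⁺(aq)] / [Cu⁺(aq)].
Solving for the unknown gives log [Tl⁺(aq)] = −2.207, so [Tl⁺(aq)] ≈ 0.0062 M.

0.0062 M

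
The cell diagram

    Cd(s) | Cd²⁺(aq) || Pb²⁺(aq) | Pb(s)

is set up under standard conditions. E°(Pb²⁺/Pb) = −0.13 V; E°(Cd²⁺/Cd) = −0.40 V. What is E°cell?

+0.27 V

By convention the left-hand electrode in cell notation is the anode (oxidation) and the right-hand electrode is the cathode (reduction).
E°cell = E°(right) − E°(left) = −0.13 − (−0.40) = +0.27 V.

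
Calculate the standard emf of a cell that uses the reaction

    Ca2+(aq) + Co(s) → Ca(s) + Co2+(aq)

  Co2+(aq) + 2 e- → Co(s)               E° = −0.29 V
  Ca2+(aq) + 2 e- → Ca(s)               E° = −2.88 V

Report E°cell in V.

−2.59 V

Ca2+(aq) gains electrons, so the Ca²⁺/Ca couple is the cathode; the Co²⁺/Co couple is the anode.
E°cell = E°(cathode) − E°(anode) = −2.88 − (−0.29) = −2.59 V.
The negative E°cell means the reaction is non-spontaneous in the direction written.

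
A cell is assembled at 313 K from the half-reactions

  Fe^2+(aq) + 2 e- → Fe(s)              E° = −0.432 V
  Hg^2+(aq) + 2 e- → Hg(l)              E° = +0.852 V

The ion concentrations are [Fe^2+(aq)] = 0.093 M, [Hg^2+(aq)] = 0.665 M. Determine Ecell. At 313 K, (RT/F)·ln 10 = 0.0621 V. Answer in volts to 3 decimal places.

The Hg²⁺/Hg couple has the more positive E°, so it is the cathode; Fe²⁺/Fe is the anode.
The standard potential is +0.852 − (−0.432) = +1.284 V and the balanced reaction transfers n = 2 electrons.
Balancing gives Hg^2+(aq) + Fe(s) → Hg(l) + Fe^2+(aq); hence Q = [Fe^2+(aq)] / [Hg^2+(aq)] = 0.14 (log Q = −0.854).
Applying E = E° − (RT ln10/nF)·log Q gives +1.284 − (0.0621/2)(−0.854) = +1.311 V.

+1.311 V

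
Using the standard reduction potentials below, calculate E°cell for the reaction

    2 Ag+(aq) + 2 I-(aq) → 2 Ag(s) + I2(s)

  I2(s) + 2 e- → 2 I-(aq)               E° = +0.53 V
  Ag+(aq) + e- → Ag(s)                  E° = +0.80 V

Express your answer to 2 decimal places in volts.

+0.27 V

In the reaction as written, Ag+(aq) is reduced (cathode) and I2(s) is produced by oxidation at the anode.
E°cell = E°(cathode) − E°(anode) = +0.80 − (+0.53) = +0.27 V.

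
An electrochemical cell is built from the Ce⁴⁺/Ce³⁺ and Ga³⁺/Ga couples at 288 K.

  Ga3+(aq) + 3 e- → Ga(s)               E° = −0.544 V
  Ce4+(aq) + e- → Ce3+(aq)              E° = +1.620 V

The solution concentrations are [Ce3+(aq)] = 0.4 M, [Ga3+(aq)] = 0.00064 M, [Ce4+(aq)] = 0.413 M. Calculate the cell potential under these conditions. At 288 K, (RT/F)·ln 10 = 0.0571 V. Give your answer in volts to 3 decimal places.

Since E°(Ce⁴⁺/Ce³⁺) > E°(Ga³⁺/Ga), Ce⁴⁺/Ce³⁺ serves as the cathode.
E°cell = +1.620 − (−0.544) = +2.164 V, with n = 3 electrons transferred.
The balanced reaction is 3 Ce4+(aq) + Ga(s) → 3 Ce3+(aq) + Ga3+(aq), so Q = ([Ce3+(aq)]^3·[Ga3+(aq)]) / [Ce4+(aq)]^3 = 0.000581 and log Q = −3.235.
Applying E = E° − (RT ln10/nF)·log Q gives +2.164 − (0.0571/3)(−3.235) = +2.226 V.

+2.226 V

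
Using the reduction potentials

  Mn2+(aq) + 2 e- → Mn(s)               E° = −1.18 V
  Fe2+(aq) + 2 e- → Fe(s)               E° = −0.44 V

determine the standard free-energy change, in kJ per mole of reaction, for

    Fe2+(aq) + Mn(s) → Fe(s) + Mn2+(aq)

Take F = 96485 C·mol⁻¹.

−143 kJ/mol

In the reaction as written Fe2+(aq) is reduced, so the Fe²⁺/Fe couple is the cathode and Mn²⁺/Mn is the anode.
E°cell = −0.44 − (−1.18) = +0.74 V; balancing electrons gives n = 2.
ΔG° = −nFE°cell = −(2)(96485)(+0.74) J/mol = −143 kJ/mol.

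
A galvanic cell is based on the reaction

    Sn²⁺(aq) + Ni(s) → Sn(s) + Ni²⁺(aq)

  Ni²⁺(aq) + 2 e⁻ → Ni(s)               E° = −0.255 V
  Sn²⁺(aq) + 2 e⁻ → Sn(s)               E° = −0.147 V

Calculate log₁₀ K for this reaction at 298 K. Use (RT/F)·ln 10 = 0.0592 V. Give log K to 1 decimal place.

The Sn²⁺/Sn couple is reduced (cathode); E°cell = −0.147 − (−0.255) = +0.108 V with n = 2.
At equilibrium E = 0, so log K = nE°cell / 0.0592 = (2)(+0.108) / 0.0592 = 3.6.

log K = 3.6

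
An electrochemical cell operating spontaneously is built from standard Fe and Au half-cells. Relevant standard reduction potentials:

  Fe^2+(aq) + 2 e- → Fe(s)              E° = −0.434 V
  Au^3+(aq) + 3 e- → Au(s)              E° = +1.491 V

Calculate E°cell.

+1.925 V

The Au³⁺/Au couple has the higher E°, so Au ion is reduced (cathode) and Fe is oxidized (anode).
E°cell = E°(cathode) − E°(anode) = +1.491 − (−0.434) = +1.925 V.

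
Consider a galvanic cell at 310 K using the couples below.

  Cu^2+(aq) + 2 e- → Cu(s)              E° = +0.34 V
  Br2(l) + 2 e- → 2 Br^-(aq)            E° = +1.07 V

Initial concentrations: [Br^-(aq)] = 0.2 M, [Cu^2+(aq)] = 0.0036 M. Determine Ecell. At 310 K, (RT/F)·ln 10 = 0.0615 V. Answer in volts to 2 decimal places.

+0.85 V

Br₂/Br⁻ is reduced (cathode, E° = +1.07 V) and Cu²⁺/Cu is oxidized (anode).
E°cell = E°cat − E°an = +1.07 − (+0.34) = +0.73 V; n = 2.
For the overall reaction Br2(l) + Cu(s) → 2 Br^-(aq) + Cu^2+(aq), Q = [Br^-(aq)]^2·[Cu^2+(aq)] = 0.000144, giving log Q = −3.842.
By the Nernst equation, E = +0.73 − (0.0615/2)·(−3.842) = +0.85 V.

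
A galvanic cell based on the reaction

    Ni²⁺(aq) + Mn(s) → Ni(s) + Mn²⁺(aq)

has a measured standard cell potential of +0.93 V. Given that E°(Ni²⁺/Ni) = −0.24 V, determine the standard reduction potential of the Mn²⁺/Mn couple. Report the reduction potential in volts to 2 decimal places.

In the reaction as written the Ni²⁺/Ni couple is reduced (cathode) and Mn²⁺/Mn is oxidized (anode), so E°cell = E°(Ni²⁺/Ni) − E°(Mn²⁺/Mn).
E°(Mn²⁺/Mn) = E°(cathode) − E°cell = −0.24 − (+0.93) = −1.17 V.

−1.17 V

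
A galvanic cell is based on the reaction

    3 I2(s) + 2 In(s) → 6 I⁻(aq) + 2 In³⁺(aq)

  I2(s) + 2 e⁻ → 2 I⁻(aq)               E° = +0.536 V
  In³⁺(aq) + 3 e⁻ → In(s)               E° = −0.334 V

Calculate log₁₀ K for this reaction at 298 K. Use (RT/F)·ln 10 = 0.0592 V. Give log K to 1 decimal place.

log K = 88.2

The I₂/I⁻ couple is reduced (cathode); E°cell = +0.536 − (−0.334) = +0.870 V with n = 6.
At equilibrium E = 0, so log K = nE°cell / 0.0592 = (6)(+0.870) / 0.0592 = 88.2.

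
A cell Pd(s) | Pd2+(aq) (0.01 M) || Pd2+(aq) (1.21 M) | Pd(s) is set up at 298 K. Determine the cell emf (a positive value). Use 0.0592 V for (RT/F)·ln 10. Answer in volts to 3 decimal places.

For a concentration cell E°cell = 0, since both electrodes use the same couple.
The compartment with the higher Pd2+(aq) concentration (1.21 M) acts as the cathode; ions are reduced there and produced at the dilute (0.01 M) anode.
With n = 2, Ecell = −(0.0592/2)·log([dilute]/[conc]) = −(0.0592/2)·log(0.01/1.21) = +0.062 V.

0.062 V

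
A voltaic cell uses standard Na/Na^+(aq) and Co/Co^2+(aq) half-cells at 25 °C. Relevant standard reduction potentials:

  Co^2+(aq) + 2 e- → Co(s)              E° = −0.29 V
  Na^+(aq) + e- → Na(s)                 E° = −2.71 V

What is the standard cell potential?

Of the two couples in this cell, the one with the more positive reduction potential is reduced at the cathode: here that is Co²⁺/Co (−0.29 V); Na⁺/Na (−2.71 V) is the anode.
E°cell = E°(cathode) − E°(anode) = −0.29 − (−2.71) = +2.42 V.

+2.42 V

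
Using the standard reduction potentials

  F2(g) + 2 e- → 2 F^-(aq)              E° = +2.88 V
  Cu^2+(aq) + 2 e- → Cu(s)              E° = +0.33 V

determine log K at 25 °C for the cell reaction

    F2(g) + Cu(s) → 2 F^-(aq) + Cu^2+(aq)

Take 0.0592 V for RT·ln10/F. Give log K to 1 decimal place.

The F₂/F⁻ couple is reduced (cathode); E°cell = +2.88 − (+0.33) = +2.55 V with n = 2.
At equilibrium E = 0, so log K = nE°cell / 0.0592 = (2)(+2.55) / 0.0592 = 86.1.

log K = 86.1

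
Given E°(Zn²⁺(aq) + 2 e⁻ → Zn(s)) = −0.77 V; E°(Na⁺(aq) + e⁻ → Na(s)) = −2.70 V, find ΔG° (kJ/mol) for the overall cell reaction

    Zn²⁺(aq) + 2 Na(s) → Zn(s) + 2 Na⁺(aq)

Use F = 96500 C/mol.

−372 kJ/mol

In the reaction as written Zn²⁺(aq) is reduced, so the Zn²⁺/Zn couple is the cathode and Na⁺/Na is the anode.
E°cell = −0.77 − (−2.70) = +1.93 V; balancing electrons gives n = 2.
ΔG° = −nFE°cell = −(2)(96500)(+1.93) J/mol = −372 kJ/mol.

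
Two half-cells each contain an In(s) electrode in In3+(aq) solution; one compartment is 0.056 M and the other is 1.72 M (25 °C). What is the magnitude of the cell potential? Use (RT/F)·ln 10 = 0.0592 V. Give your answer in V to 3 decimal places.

0.029 V

For a concentration cell E°cell = 0, since both electrodes use the same couple.
The compartment with the higher In3+(aq) concentration (1.72 M) acts as the cathode; ions are reduced there and produced at the dilute (0.056 M) anode.
With n = 3, Ecell = −(0.0592/3)·log([dilute]/[conc]) = −(0.0592/3)·log(0.056/1.72) = +0.029 V.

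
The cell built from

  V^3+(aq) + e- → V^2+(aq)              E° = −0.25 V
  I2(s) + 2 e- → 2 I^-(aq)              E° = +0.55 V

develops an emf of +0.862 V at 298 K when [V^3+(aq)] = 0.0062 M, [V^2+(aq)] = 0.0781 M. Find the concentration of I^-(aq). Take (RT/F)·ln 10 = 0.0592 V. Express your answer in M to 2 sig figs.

With I₂/I⁻ at the cathode and V³⁺/V²⁺ at the anode, E°cell = +0.55 − (−0.25) = +0.80 V (n = 2).
Rearranging E = E° − (0.0592/n)·log Q gives log Q = 2(+0.80 − (+0.862))/0.0592 = −2.095.
For I2(s) + 2 V^2+(aq) → 2 I^-(aq) + 2 V^3+(aq), the reaction quotient is Q = ([I^-(aq)]^2·[V^3+(aq)]^2) / [V^2+(aq)]^2.
Solving for the unknown gives log [I^-(aq)] = 0.053, so [I^-(aq)] ≈ 1.1 M.

1.1 M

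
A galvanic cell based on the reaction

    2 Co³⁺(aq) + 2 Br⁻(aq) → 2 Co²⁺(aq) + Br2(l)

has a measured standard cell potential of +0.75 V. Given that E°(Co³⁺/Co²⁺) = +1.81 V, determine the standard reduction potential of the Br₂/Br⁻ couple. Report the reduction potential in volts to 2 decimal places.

+1.06 V

In the reaction as written the Co³⁺/Co²⁺ couple is reduced (cathode) and Br₂/Br⁻ is oxidized (anode), so E°cell = E°(Co³⁺/Co²⁺) − E°(Br₂/Br⁻).
E°(Br₂/Br⁻) = E°(cathode) − E°cell = +1.81 − (+0.75) = +1.06 V.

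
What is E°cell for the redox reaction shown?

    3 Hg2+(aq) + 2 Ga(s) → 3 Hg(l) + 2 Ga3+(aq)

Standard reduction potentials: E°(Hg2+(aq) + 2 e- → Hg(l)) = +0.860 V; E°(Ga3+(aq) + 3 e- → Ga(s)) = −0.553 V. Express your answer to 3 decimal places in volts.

In the reaction as written, Hg2+(aq) is reduced (cathode) and Ga3+(aq) is produced by oxidation at the anode.
E°cell = E°(cathode) − E°(anode) = +0.860 − (−0.553) = +1.413 V.

+1.413 V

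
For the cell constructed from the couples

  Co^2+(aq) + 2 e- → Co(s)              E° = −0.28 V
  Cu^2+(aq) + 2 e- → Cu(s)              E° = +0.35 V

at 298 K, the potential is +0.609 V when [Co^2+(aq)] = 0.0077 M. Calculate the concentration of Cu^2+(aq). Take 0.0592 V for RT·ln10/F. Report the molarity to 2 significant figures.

0.0015 M

Cu²⁺/Cu is the cathode (higher E°); E°cell = +0.35 − (−0.28) = +0.63 V with n = 2.
Since E = E° − (0.0592/n)·log Q, log Q = n(E° − E)/0.0592 = 0.709.
Balancing electrons gives Cu^2+(aq) + Co(s) → Cu(s) + Co^2+(aq); thus Q = [Co^2+(aq)] / [Cu^2+(aq)].
Substituting the known concentrations and solving, log [Cu^2+(aq)] = −2.823 and [Cu^2+(aq)] = 0.0015 M.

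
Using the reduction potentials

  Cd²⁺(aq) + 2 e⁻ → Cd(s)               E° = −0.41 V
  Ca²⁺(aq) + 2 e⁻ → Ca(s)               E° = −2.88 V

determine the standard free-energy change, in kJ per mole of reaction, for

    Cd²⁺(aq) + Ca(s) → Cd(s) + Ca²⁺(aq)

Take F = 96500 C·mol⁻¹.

In the reaction as written Cd²⁺(aq) is reduced, so the Cd²⁺/Cd couple is the cathode and Ca²⁺/Ca is the anode.
E°cell = −0.41 − (−2.88) = +2.47 V; balancing electrons gives n = 2.
ΔG° = −nFE°cell = −(2)(96500)(+2.47) J/mol = −477 kJ/mol.

−477 kJ/mol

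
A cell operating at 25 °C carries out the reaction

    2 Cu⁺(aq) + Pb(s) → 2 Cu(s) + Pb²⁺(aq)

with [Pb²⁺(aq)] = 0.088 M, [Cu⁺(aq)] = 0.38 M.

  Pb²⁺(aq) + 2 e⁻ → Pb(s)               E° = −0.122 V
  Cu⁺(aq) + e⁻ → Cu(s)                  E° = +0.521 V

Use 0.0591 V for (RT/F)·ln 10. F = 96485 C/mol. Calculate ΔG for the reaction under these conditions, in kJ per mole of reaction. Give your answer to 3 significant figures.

−125 kJ/mol

With Cu⁺/Cu reduced at the cathode, E°cell = +0.521 − (−0.122) = +0.643 V and n = 2.
The reaction quotient is [Pb²⁺(aq)] / [Cu⁺(aq)]^2 = 0.609; by Nernst, E = +0.643 − (0.0591/2)(−0.215) = +0.6494 V.
ΔG = −nFE = −(2)(96485)(+0.6494) J/mol = −125 kJ/mol.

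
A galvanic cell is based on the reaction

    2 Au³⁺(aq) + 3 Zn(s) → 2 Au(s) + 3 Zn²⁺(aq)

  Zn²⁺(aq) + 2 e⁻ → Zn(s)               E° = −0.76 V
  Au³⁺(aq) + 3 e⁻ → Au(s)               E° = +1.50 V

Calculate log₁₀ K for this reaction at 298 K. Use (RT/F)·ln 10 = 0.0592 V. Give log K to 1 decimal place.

The Au³⁺/Au couple is reduced (cathode); E°cell = +1.50 − (−0.76) = +2.26 V with n = 6.
At equilibrium E = 0, so log K = nE°cell / 0.0592 = (6)(+2.26) / 0.0592 = 229.1.

log K = 229.1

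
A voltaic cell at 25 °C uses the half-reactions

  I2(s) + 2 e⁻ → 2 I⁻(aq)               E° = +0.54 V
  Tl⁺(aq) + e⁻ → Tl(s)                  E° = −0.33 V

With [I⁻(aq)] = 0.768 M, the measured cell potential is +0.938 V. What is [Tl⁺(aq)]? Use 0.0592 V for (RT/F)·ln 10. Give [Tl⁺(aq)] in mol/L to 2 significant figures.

I₂/I⁻ is the cathode (higher E°); E°cell = +0.54 − (−0.33) = +0.87 V with n = 2.
Since E = E° − (0.0592/n)·log Q, log Q = n(E° − E)/0.0592 = −2.297.
For I2(s) + 2 Tl(s) → 2 I⁻(aq) + 2 Tl⁺(aq), the reaction quotient is Q = [I⁻(aq)]^2·[Tl⁺(aq)]^2.
Isolating [Tl⁺(aq)] in Q = 10^{−2.297} yields log [Tl⁺(aq)] = −1.034, i.e. 0.092 M.

0.092 M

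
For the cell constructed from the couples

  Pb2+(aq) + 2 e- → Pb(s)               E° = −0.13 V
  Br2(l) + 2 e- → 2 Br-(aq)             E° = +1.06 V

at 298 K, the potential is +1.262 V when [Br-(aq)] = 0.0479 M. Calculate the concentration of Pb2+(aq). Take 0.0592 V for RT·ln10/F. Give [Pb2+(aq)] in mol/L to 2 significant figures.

With Br₂/Br⁻ at the cathode and Pb²⁺/Pb at the anode, E°cell = +1.06 − (−0.13) = +1.19 V (n = 2).
Rearranging E = E° − (0.0592/n)·log Q gives log Q = 2(+1.19 − (+1.262))/0.0592 = −2.432.
Balancing electrons gives Br2(l) + Pb(s) → 2 Br-(aq) + Pb2+(aq); thus Q = [Br-(aq)]^2·[Pb2+(aq)].
Solving for the unknown gives log [Pb2+(aq)] = 0.207, so [Pb2+(aq)] ≈ 1.6 M.

1.6 M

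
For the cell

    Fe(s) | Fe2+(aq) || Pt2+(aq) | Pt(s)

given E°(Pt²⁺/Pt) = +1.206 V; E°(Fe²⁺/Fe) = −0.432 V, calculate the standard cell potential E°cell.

By convention the left-hand electrode in cell notation is the anode (oxidation) and the right-hand electrode is the cathode (reduction).
E°cell = E°(right) − E°(left) = +1.206 − (−0.432) = +1.638 V.

+1.638 V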